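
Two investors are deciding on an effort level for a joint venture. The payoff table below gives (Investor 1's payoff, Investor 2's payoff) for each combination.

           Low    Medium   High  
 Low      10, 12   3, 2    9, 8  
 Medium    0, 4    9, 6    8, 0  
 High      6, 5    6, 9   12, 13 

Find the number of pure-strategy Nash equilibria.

Both Low: Investor 1 gets 10 (best alternative 6); Investor 2 gets 12 (best alternative 8). Neither deviates — NE.
Both Medium: Investor 1 gets 9 (best alternative 6); Investor 2 gets 6 (best alternative 4). Neither deviates — NE.
Both High: Investor 1 gets 12 (best alternative 9); Investor 2 gets 13 (best alternative 9). Neither deviates — NE.
(Medium, Low) is not a NE: Investor 1 would switch to Low (10 > 0).
No other cell survives both best-response checks, so there are 3 pure NE.

3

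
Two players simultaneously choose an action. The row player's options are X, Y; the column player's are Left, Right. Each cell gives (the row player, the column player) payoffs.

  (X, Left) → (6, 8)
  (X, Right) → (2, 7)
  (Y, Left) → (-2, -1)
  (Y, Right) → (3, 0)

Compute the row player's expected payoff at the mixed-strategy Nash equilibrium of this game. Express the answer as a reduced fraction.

22/9

The column player mixes with probability q on Left, chosen so the row player is indifferent: 6q + 2(1−q) = (-2)q + 3(1−q) gives q = 1/9.
The row player's expected payoff (from either row, since indifferent) is 6·1/9 + 2·8/9 = 22/9.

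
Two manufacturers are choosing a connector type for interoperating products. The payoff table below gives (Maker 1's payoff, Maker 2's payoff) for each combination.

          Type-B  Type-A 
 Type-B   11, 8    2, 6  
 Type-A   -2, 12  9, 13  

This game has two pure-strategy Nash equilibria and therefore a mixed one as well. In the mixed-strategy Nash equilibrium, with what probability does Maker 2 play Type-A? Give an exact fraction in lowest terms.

Maker 2's mix q on Type-B must make Maker 1 indifferent between Type-B and Type-A.
Maker 1's payoff from Type-B: 11q + 2(1−q). From Type-A: (-2)q + 9(1−q).
Set equal: 13q = 7(1−q) → q = 7/20.
Probability on Type-A is 1 − 7/20 = 13/20.

13/20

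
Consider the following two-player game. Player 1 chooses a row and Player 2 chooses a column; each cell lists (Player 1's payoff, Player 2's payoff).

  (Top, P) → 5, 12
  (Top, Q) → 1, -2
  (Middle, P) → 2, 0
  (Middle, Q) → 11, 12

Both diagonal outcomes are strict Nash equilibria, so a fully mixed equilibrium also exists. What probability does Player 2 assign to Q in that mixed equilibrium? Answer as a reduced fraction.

Player 2's mix q on P must make Player 1 indifferent between Top and Middle.
Player 1's payoff from Top: 5q + 1(1−q). From Middle: 2q + 11(1−q).
Set equal: 3q = 10(1−q) → q = 10/13.
Probability on Q is 1 − 10/13 = 3/13.

3/13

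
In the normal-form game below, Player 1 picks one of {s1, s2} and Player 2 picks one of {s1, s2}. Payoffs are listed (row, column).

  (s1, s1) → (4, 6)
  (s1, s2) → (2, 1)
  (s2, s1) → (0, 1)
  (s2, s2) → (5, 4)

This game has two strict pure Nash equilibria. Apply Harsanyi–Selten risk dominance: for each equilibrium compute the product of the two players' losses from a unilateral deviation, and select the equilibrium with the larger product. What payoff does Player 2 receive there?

6

At both s1: Player 1 loses 4 − 0 = 4 by deviating; Player 2 loses 6 − 1 = 5. Product = 4·5 = 20.
At both s2: Player 1 loses 5 − 2 = 3 by deviating; Player 2 loses 4 − 1 = 3. Product = 3·3 = 9.
20 > 9, so both s1 is risk-dominant. Player 2's payoff there is 6.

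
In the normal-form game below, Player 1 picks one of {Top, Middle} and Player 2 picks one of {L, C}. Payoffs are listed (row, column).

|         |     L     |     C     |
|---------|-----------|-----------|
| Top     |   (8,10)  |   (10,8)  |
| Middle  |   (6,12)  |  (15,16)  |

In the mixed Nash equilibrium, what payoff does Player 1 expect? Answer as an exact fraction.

60/7

Player 2 mixes with probability q on L, chosen so Player 1 is indifferent: 8q + 10(1−q) = 6q + 15(1−q) gives q = 5/7.
Player 1's expected payoff (from either row, since indifferent) is 8·5/7 + 10·2/7 = 60/7.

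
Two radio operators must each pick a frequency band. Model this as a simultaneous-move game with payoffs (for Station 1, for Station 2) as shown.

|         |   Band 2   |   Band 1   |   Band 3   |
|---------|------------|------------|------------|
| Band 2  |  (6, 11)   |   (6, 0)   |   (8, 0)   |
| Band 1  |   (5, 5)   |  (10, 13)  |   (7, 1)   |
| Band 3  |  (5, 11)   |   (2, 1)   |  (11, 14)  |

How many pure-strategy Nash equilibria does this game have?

Both Band 2: Station 1 gets 6 (best alternative 5); Station 2 gets 11 (best alternative 0). Neither deviates — NE.
Both Band 1: Station 1 gets 10 (best alternative 6); Station 2 gets 13 (best alternative 5). Neither deviates — NE.
Both Band 3: Station 1 gets 11 (best alternative 8); Station 2 gets 14 (best alternative 11). Neither deviates — NE.
(Band 1, Band 3) is not a NE: Station 1 would switch to Band 3 (11 > 7).
No other cell survives both best-response checks, so there are 3 pure NE.

3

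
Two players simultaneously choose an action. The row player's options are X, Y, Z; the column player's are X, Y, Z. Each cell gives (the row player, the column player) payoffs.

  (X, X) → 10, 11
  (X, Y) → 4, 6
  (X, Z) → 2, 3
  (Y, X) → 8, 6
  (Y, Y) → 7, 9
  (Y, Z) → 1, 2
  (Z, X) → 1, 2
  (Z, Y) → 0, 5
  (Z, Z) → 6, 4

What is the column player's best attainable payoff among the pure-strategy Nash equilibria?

Both X is a pure NE (the row player: 10 ≥ 8; the column player: 11 ≥ 6). The column player gets 11.
Both Y is a pure NE (the row player: 7 ≥ 4; the column player: 9 ≥ 6). The column player gets 9.
Every other cell has a profitable deviation for at least one player. Highest of {11, 9} is 11.

11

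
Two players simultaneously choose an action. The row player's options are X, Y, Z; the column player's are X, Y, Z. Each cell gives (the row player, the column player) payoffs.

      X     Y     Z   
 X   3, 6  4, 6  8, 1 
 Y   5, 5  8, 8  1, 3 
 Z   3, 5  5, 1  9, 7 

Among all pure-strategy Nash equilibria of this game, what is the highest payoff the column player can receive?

8

Both Y is a pure NE (the row player: 8 ≥ 5; the column player: 8 ≥ 5). The column player gets 8.
Both Z is a pure NE (the row player: 9 ≥ 8; the column player: 7 ≥ 5). The column player gets 7.
Every other cell has a profitable deviation for at least one player. Highest of {8, 7} is 8.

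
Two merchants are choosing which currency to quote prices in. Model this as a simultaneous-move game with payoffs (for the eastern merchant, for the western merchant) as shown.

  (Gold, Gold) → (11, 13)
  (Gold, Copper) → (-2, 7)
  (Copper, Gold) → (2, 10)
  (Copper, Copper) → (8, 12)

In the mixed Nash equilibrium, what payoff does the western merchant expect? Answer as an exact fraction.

43/4

The eastern merchant mixes with probability p on Gold, chosen so the western merchant is indifferent: 13p + 10(1−p) = 7p + 12(1−p) gives p = 1/4.
The western merchant's expected payoff is 13·1/4 + 10·3/4 = 43/4.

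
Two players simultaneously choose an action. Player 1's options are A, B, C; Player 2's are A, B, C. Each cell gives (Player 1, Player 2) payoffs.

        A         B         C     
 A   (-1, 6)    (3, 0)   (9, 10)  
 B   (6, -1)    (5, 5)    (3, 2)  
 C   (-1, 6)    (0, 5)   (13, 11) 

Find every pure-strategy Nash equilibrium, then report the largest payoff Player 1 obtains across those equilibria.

Both B is a pure NE (Player 1: 5 ≥ 3; Player 2: 5 ≥ 2). Player 1 gets 5.
Both C is a pure NE (Player 1: 13 ≥ 9; Player 2: 11 ≥ 6). Player 1 gets 13.
Every other cell has a profitable deviation for at least one player. Highest of {5, 13} is 13.

13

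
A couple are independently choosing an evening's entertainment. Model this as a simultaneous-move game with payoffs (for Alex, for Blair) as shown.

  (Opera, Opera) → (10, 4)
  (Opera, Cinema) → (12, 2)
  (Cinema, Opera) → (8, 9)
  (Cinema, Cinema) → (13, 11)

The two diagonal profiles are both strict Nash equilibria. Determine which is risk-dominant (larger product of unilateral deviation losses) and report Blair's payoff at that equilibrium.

4

At both Opera: Alex loses 10 − 8 = 2 by deviating; Blair loses 4 − 2 = 2. Product = 2·2 = 4.
At both Cinema: Alex loses 13 − 12 = 1 by deviating; Blair loses 11 − 9 = 2. Product = 1·2 = 2.
4 > 2, so both Opera is risk-dominant. Blair's payoff there is 4.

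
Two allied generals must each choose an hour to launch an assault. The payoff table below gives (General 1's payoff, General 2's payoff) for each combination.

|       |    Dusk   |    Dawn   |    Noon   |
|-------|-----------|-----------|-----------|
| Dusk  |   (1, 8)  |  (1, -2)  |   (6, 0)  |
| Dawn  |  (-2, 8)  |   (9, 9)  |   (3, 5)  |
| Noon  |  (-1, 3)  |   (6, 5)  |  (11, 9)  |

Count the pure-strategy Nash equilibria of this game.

3

Both Dusk: General 1 gets 1 (best alternative -1); General 2 gets 8 (best alternative 0). Neither deviates — NE.
Both Dawn: General 1 gets 9 (best alternative 6); General 2 gets 9 (best alternative 8). Neither deviates — NE.
Both Noon: General 1 gets 11 (best alternative 6); General 2 gets 9 (best alternative 5). Neither deviates — NE.
(Dusk, Dawn) is not a NE: General 1 would switch to Dawn (9 > 1).
No other cell survives both best-response checks, so there are 3 pure NE.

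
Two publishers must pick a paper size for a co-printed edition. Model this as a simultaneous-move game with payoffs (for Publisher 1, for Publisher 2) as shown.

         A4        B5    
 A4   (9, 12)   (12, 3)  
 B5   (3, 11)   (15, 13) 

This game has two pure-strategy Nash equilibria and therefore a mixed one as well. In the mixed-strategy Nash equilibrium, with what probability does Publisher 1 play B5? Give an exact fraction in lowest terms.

Publisher 1's mix p on A4 must make Publisher 2 indifferent between A4 and B5.
Publisher 2's payoff from A4: 12p + 11(1−p). From B5: 3p + 13(1−p).
Set equal: 9p = 2(1−p) → p = 2/11.
Probability on B5 is 1 − 2/11 = 9/11.

9/11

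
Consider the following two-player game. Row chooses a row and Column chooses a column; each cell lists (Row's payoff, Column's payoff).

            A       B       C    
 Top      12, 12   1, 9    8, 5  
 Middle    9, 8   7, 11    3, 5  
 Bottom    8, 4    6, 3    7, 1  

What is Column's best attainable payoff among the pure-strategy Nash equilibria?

(Top, A) is a pure NE (Row: 12 ≥ 9; Column: 12 ≥ 9). Column gets 12.
(Middle, B) is a pure NE (Row: 7 ≥ 6; Column: 11 ≥ 8). Column gets 11.
Every other cell has a profitable deviation for at least one player. Highest of {12, 11} is 12.

12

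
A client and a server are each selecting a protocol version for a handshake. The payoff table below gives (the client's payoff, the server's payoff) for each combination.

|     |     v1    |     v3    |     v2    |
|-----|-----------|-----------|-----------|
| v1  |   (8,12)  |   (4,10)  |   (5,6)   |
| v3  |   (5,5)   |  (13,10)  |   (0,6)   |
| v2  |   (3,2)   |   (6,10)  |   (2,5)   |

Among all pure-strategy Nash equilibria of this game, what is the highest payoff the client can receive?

Both v1 is a pure NE (the client: 8 ≥ 5; the server: 12 ≥ 10). The client gets 8.
Both v3 is a pure NE (the client: 13 ≥ 6; the server: 10 ≥ 6). The client gets 13.
Every other cell has a profitable deviation for at least one player. Highest of {8, 13} is 13.

13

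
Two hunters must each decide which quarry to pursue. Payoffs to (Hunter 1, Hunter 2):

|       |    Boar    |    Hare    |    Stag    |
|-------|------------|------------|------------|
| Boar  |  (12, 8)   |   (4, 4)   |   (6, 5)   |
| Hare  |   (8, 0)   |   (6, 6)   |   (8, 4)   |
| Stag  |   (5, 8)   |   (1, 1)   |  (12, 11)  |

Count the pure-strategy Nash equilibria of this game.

3

Both Boar: Hunter 1 gets 12 (best alternative 8); Hunter 2 gets 8 (best alternative 5). Neither deviates — NE.
Both Hare: Hunter 1 gets 6 (best alternative 4); Hunter 2 gets 6 (best alternative 4). Neither deviates — NE.
Both Stag: Hunter 1 gets 12 (best alternative 8); Hunter 2 gets 11 (best alternative 8). Neither deviates — NE.
(Boar, Hare) is not a NE: Hunter 1 would switch to Hare (6 > 4).
No other cell survives both best-response checks, so there are 3 pure NE.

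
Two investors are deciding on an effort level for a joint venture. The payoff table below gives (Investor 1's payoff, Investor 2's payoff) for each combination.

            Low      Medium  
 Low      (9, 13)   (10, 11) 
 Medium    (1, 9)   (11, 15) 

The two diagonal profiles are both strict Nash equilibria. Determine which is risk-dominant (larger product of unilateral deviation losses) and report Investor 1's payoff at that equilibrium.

At both Low: Investor 1 loses 9 − 1 = 8 by deviating; Investor 2 loses 13 − 11 = 2. Product = 8·2 = 16.
At both Medium: Investor 1 loses 11 − 10 = 1 by deviating; Investor 2 loses 15 − 9 = 6. Product = 1·6 = 6.
16 > 6, so both Low is risk-dominant. Investor 1's payoff there is 9.

9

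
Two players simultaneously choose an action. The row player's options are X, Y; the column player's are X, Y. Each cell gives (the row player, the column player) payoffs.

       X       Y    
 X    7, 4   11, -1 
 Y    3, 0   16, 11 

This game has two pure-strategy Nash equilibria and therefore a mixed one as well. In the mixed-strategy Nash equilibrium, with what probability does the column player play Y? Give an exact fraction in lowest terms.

The column player's mix q on X must make the row player indifferent between X and Y.
The row player's payoff from X: 7q + 11(1−q). From Y: 3q + 16(1−q).
Set equal: 4q = 5(1−q) → q = 5/9.
Probability on Y is 1 − 5/9 = 4/9.

4/9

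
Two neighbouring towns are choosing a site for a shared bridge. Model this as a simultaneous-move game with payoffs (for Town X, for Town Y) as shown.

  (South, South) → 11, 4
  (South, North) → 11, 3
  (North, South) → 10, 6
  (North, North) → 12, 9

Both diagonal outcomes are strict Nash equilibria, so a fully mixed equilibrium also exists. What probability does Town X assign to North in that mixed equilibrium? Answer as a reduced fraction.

1/4

Town X's mix p on South must make Town Y indifferent between South and North.
Town Y's payoff from South: 4p + 6(1−p). From North: 3p + 9(1−p).
Set equal: 1p = 3(1−p) → p = 3/4.
Probability on North is 1 − 3/4 = 1/4.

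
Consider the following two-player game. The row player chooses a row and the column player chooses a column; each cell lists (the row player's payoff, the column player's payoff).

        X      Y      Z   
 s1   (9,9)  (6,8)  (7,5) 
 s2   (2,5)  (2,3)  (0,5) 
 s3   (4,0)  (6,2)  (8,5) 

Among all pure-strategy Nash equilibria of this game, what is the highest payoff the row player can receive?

9

(s1, X) is a pure NE (the row player: 9 ≥ 4; the column player: 9 ≥ 8). The row player gets 9.
(s3, Z) is a pure NE (the row player: 8 ≥ 7; the column player: 5 ≥ 2). The row player gets 8.
Every other cell has a profitable deviation for at least one player. Highest of {9, 8} is 9.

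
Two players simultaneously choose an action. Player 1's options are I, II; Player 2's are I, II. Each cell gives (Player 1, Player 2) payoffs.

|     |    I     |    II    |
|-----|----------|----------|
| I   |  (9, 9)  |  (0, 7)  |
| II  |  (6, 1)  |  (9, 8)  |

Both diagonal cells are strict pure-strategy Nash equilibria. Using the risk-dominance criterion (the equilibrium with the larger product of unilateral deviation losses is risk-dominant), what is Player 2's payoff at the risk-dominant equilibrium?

At both I: Player 1 loses 9 − 6 = 3 by deviating; Player 2 loses 9 − 7 = 2. Product = 3·2 = 6.
At both II: Player 1 loses 9 − 0 = 9 by deviating; Player 2 loses 8 − 1 = 7. Product = 9·7 = 63.
63 > 6, so both II is risk-dominant. Player 2's payoff there is 8.

8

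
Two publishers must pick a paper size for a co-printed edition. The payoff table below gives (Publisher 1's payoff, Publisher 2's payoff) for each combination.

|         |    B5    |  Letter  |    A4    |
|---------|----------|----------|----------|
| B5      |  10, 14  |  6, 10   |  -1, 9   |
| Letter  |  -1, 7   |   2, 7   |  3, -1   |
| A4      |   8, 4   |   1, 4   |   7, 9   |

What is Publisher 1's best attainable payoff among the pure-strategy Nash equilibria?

10

Both B5 is a pure NE (Publisher 1: 10 ≥ 8; Publisher 2: 14 ≥ 10). Publisher 1 gets 10.
Both A4 is a pure NE (Publisher 1: 7 ≥ 3; Publisher 2: 9 ≥ 4). Publisher 1 gets 7.
Every other cell has a profitable deviation for at least one player. Highest of {10, 7} is 10.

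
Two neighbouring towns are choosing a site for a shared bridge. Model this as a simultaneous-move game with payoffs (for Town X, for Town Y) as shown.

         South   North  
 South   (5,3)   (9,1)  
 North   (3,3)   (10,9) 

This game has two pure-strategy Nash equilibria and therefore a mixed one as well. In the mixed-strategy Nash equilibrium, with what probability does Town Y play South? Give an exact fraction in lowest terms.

Town Y's mix q on South must make Town X indifferent between South and North.
Town X's payoff from South: 5q + 9(1−q). From North: 3q + 10(1−q).
Set equal: 2q = 1(1−q) → q = 1/3.

1/3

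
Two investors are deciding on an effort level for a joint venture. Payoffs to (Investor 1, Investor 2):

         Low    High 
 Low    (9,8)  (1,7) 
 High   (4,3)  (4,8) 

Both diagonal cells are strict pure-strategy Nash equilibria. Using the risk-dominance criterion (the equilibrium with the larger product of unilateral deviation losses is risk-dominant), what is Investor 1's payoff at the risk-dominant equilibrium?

At both Low: Investor 1 loses 9 − 4 = 5 by deviating; Investor 2 loses 8 − 7 = 1. Product = 5·1 = 5.
At both High: Investor 1 loses 4 − 1 = 3 by deviating; Investor 2 loses 8 − 3 = 5. Product = 3·5 = 15.
15 > 5, so both High is risk-dominant. Investor 1's payoff there is 4.

4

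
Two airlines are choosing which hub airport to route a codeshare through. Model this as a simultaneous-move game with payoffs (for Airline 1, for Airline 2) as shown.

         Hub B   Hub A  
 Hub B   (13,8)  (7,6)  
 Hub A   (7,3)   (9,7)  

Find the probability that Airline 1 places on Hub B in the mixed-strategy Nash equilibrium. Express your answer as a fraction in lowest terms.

Airline 1's mix p on Hub B must make Airline 2 indifferent between Hub B and Hub A.
Airline 2's payoff from Hub B: 8p + 3(1−p). From Hub A: 6p + 7(1−p).
Set equal: 2p = 4(1−p) → p = 4/6 = 2/3.

2/3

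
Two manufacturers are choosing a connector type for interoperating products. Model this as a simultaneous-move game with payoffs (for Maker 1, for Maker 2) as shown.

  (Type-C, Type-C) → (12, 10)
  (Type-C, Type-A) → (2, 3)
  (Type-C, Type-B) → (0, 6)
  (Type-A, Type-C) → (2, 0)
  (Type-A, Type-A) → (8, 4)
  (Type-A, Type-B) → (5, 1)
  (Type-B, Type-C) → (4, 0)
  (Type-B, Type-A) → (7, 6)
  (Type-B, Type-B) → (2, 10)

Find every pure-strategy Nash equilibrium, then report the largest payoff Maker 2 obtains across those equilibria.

Both Type-C is a pure NE (Maker 1: 12 ≥ 4; Maker 2: 10 ≥ 6). Maker 2 gets 10.
Both Type-A is a pure NE (Maker 1: 8 ≥ 7; Maker 2: 4 ≥ 1). Maker 2 gets 4.
Every other cell has a profitable deviation for at least one player. Highest of {10, 4} is 10.

10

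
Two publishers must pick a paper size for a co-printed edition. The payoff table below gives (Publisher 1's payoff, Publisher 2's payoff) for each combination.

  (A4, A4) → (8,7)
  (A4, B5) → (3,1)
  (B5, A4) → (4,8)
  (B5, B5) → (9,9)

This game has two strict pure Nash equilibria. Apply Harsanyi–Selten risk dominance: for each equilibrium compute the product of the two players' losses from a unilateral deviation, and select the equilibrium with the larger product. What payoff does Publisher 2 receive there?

At both A4: Publisher 1 loses 8 − 4 = 4 by deviating; Publisher 2 loses 7 − 1 = 6. Product = 4·6 = 24.
At both B5: Publisher 1 loses 9 − 3 = 6 by deviating; Publisher 2 loses 9 − 8 = 1. Product = 6·1 = 6.
24 > 6, so both A4 is risk-dominant. Publisher 2's payoff there is 7.

7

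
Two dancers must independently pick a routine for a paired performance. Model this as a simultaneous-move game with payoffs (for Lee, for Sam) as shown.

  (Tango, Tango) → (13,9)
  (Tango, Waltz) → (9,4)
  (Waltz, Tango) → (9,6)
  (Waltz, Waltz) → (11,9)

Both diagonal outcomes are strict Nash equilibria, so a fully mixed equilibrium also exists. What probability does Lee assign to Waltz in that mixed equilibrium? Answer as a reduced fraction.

Lee's mix p on Tango must make Sam indifferent between Tango and Waltz.
Sam's payoff from Tango: 9p + 6(1−p). From Waltz: 4p + 9(1−p).
Set equal: 5p = 3(1−p) → p = 3/8.
Probability on Waltz is 1 − 3/8 = 5/8.

5/8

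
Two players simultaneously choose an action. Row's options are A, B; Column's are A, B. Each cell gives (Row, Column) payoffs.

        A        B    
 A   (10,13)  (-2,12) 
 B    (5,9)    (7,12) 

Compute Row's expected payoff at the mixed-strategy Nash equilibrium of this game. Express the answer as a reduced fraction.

40/7

Column mixes with probability q on A, chosen so Row is indifferent: 10q + (-2)(1−q) = 5q + 7(1−q) gives q = 9/14.
Row's expected payoff (from either row, since indifferent) is 10·9/14 + (-2)·5/14 = 40/7.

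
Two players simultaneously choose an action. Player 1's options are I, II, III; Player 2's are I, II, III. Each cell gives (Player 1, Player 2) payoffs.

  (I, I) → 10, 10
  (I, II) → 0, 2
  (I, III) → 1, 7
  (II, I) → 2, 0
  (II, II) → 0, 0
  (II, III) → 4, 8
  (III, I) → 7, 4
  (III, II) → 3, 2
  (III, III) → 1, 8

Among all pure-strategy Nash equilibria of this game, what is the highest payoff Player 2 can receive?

Both I is a pure NE (Player 1: 10 ≥ 7; Player 2: 10 ≥ 7). Player 2 gets 10.
(II, III) is a pure NE (Player 1: 4 ≥ 1; Player 2: 8 ≥ 0). Player 2 gets 8.
Every other cell has a profitable deviation for at least one player. Highest of {10, 8} is 10.

10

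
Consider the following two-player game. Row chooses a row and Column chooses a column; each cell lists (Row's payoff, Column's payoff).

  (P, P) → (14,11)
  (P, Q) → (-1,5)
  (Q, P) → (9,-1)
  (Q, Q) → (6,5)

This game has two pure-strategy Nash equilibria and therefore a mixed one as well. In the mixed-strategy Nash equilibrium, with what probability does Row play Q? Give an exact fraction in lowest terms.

Row's mix p on P must make Column indifferent between P and Q.
Column's payoff from P: 11p + (-1)(1−p). From Q: 5p + 5(1−p).
Set equal: 6p = 6(1−p) → p = 6/12 = 1/2.
Probability on Q is 1 − 1/2 = 1/2.

1/2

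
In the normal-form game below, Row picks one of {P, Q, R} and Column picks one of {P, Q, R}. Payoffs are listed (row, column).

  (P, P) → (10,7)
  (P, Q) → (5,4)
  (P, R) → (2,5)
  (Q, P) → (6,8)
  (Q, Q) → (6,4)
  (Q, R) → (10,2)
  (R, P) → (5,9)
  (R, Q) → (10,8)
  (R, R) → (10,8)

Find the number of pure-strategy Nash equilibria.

1

Both P: Row gets 10 (best alternative 6); Column gets 7 (best alternative 5). Neither deviates — NE.
Both Q is not a NE: Row would switch to R (10 > 6).
No other cell survives both best-response checks, so there is 1 pure NE.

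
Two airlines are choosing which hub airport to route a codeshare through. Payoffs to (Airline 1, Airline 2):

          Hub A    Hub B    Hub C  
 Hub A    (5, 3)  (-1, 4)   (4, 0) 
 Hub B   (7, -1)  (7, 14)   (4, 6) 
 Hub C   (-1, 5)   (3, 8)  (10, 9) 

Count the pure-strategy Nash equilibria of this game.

2

Both Hub B: Airline 1 gets 7 (best alternative 3); Airline 2 gets 14 (best alternative 6). Neither deviates — NE.
Both Hub C: Airline 1 gets 10 (best alternative 4); Airline 2 gets 9 (best alternative 8). Neither deviates — NE.
Both Hub A is not a NE: Airline 1 would switch to Hub B (7 > 5).
No other cell survives both best-response checks, so there are 2 pure NE.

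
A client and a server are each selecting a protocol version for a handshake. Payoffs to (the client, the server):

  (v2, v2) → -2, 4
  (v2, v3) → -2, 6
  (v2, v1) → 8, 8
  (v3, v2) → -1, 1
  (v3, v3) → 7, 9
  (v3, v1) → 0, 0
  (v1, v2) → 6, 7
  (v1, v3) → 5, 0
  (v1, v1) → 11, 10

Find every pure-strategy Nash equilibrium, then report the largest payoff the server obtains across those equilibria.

Both v3 is a pure NE (the client: 7 ≥ 5; the server: 9 ≥ 1). The server gets 9.
Both v1 is a pure NE (the client: 11 ≥ 8; the server: 10 ≥ 7). The server gets 10.
Every other cell has a profitable deviation for at least one player. Highest of {9, 10} is 10.

10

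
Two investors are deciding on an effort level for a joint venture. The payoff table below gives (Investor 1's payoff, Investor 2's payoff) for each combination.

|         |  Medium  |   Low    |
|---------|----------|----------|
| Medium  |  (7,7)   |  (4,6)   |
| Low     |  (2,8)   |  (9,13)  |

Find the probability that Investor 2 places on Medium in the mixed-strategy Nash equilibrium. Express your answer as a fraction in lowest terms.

1/2

Investor 2's mix q on Medium must make Investor 1 indifferent between Medium and Low.
Investor 1's payoff from Medium: 7q + 4(1−q). From Low: 2q + 9(1−q).
Set equal: 5q = 5(1−q) → q = 5/10 = 1/2.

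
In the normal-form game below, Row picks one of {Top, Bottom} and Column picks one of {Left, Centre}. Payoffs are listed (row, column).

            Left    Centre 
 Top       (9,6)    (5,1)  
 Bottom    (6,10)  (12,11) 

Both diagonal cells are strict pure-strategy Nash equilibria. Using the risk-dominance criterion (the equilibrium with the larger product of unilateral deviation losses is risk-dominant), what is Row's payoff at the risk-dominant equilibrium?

At (Top, Left): Row loses 9 − 6 = 3 by deviating; Column loses 6 − 1 = 5. Product = 3·5 = 15.
At (Bottom, Centre): Row loses 12 − 5 = 7 by deviating; Column loses 11 − 10 = 1. Product = 7·1 = 7.
15 > 7, so (Top, Left) is risk-dominant. Row's payoff there is 9.

9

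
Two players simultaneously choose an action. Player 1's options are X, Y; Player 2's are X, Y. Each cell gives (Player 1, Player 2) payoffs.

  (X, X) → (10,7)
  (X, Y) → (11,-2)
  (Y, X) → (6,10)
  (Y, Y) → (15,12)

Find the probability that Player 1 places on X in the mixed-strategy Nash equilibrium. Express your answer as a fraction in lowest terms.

Player 1's mix p on X must make Player 2 indifferent between X and Y.
Player 2's payoff from X: 7p + 10(1−p). From Y: (-2)p + 12(1−p).
Set equal: 9p = 2(1−p) → p = 2/11.

2/11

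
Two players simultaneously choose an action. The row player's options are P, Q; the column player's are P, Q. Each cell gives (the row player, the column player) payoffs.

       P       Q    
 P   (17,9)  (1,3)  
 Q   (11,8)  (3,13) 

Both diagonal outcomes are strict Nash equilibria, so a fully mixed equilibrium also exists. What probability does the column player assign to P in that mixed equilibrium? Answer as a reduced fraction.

The column player's mix q on P must make the row player indifferent between P and Q.
The row player's payoff from P: 17q + 1(1−q). From Q: 11q + 3(1−q).
Set equal: 6q = 2(1−q) → q = 2/8 = 1/4.

1/4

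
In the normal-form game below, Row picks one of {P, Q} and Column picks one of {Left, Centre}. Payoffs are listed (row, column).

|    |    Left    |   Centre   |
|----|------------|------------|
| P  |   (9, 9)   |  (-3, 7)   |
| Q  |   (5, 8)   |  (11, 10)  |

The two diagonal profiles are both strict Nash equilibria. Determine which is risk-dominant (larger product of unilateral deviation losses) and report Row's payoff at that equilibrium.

At (P, Left): Row loses 9 − 5 = 4 by deviating; Column loses 9 − 7 = 2. Product = 4·2 = 8.
At (Q, Centre): Row loses 11 − (-3) = 14 by deviating; Column loses 10 − 8 = 2. Product = 14·2 = 28.
28 > 8, so (Q, Centre) is risk-dominant. Row's payoff there is 11.

11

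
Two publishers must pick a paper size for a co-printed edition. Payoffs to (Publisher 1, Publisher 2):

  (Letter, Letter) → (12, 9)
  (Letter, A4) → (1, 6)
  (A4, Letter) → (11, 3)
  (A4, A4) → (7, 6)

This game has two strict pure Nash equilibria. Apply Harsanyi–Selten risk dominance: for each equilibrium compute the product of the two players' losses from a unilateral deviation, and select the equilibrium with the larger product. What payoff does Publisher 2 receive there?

At both Letter: Publisher 1 loses 12 − 11 = 1 by deviating; Publisher 2 loses 9 − 6 = 3. Product = 1·3 = 3.
At both A4: Publisher 1 loses 7 − 1 = 6 by deviating; Publisher 2 loses 6 − 3 = 3. Product = 6·3 = 18.
18 > 3, so both A4 is risk-dominant. Publisher 2's payoff there is 6.

6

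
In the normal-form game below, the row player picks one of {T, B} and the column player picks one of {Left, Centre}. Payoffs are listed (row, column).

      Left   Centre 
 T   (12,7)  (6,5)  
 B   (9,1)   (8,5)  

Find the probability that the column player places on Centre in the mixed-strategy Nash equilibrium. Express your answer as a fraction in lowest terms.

3/5

The column player's mix q on Left must make the row player indifferent between T and B.
The row player's payoff from T: 12q + 6(1−q). From B: 9q + 8(1−q).
Set equal: 3q = 2(1−q) → q = 2/5.
Probability on Centre is 1 − 2/5 = 3/5.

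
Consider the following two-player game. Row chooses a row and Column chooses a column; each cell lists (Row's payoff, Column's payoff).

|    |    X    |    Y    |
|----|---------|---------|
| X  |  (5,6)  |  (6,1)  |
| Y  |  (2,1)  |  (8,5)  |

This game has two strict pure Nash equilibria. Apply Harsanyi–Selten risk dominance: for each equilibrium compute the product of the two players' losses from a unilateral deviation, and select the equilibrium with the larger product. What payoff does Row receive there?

5

At both X: Row loses 5 − 2 = 3 by deviating; Column loses 6 − 1 = 5. Product = 3·5 = 15.
At both Y: Row loses 8 − 6 = 2 by deviating; Column loses 5 − 1 = 4. Product = 2·4 = 8.
15 > 8, so both X is risk-dominant. Row's payoff there is 5.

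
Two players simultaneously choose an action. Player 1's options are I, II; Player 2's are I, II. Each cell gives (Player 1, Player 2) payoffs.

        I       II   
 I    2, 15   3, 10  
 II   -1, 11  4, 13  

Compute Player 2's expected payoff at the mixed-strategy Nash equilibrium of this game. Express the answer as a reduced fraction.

Player 1 mixes with probability p on I, chosen so Player 2 is indifferent: 15p + 11(1−p) = 10p + 13(1−p) gives p = 2/7.
Player 2's expected payoff is 15·2/7 + 11·5/7 = 85/7.

85/7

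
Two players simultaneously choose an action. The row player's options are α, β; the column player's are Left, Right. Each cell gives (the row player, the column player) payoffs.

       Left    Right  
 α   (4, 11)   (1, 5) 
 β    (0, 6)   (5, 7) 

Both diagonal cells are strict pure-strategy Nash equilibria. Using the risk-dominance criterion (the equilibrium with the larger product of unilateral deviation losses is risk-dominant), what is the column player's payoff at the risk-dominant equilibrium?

At (α, Left): the row player loses 4 − 0 = 4 by deviating; the column player loses 11 − 5 = 6. Product = 4·6 = 24.
At (β, Right): the row player loses 5 − 1 = 4 by deviating; the column player loses 7 − 6 = 1. Product = 4·1 = 4.
24 > 4, so (α, Left) is risk-dominant. The column player's payoff there is 11.

11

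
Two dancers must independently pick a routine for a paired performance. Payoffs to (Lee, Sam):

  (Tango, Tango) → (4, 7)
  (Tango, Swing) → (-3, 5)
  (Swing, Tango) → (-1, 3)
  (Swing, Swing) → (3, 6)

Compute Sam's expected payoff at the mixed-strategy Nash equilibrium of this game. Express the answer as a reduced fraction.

Lee mixes with probability p on Tango, chosen so Sam is indifferent: 7p + 3(1−p) = 5p + 6(1−p) gives p = 3/5.
Sam's expected payoff is 7·3/5 + 3·2/5 = 27/5.

27/5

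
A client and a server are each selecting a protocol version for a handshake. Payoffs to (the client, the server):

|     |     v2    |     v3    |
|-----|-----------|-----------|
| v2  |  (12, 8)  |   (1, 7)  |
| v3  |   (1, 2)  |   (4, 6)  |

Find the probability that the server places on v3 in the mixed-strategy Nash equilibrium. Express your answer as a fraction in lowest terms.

The server's mix q on v2 must make the client indifferent between v2 and v3.
The client's payoff from v2: 12q + 1(1−q). From v3: 1q + 4(1−q).
Set equal: 11q = 3(1−q) → q = 3/14.
Probability on v3 is 1 − 3/14 = 11/14.

11/14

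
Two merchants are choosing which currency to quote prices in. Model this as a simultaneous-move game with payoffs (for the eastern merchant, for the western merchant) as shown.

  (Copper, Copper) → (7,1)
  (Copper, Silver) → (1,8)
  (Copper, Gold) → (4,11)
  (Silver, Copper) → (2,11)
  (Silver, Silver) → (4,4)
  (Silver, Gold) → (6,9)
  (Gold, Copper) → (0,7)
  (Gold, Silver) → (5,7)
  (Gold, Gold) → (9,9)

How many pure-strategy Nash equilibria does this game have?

1

Both Gold: the eastern merchant gets 9 (best alternative 6); the western merchant gets 9 (best alternative 7). Neither deviates — NE.
Both Copper is not a NE: the western merchant would switch to Gold (11 > 1).
No other cell survives both best-response checks, so there is 1 pure NE.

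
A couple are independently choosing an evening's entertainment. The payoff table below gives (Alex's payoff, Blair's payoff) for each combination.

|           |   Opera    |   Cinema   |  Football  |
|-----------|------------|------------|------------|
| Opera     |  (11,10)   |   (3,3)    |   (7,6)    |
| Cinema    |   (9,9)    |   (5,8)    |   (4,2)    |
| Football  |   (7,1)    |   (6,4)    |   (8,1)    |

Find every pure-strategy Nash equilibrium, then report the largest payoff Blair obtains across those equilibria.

10

Both Opera is a pure NE (Alex: 11 ≥ 9; Blair: 10 ≥ 6). Blair gets 10.
(Football, Cinema) is a pure NE (Alex: 6 ≥ 5; Blair: 4 ≥ 1). Blair gets 4.
Every other cell has a profitable deviation for at least one player. Highest of {10, 4} is 10.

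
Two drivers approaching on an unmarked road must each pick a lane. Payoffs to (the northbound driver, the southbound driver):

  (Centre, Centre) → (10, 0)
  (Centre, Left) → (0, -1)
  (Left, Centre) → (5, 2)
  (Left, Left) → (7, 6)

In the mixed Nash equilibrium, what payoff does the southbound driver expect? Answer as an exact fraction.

The northbound driver mixes with probability p on Centre, chosen so the southbound driver is indifferent: 0p + 2(1−p) = (-1)p + 6(1−p) gives p = 4/5.
The southbound driver's expected payoff is 0·4/5 + 2·1/5 = 2/5.

2/5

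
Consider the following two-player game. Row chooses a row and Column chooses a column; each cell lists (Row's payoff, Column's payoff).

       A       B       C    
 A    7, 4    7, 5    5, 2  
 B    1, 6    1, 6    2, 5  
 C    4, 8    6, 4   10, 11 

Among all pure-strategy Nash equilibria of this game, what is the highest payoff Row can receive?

10

(A, B) is a pure NE (Row: 7 ≥ 6; Column: 5 ≥ 4). Row gets 7.
Both C is a pure NE (Row: 10 ≥ 5; Column: 11 ≥ 8). Row gets 10.
Every other cell has a profitable deviation for at least one player. Highest of {7, 10} is 10.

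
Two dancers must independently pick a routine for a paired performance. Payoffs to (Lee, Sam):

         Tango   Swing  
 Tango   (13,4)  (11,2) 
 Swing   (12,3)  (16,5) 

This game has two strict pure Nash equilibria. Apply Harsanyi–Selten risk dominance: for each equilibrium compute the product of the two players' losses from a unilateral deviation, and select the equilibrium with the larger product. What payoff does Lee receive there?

16

At both Tango: Lee loses 13 − 12 = 1 by deviating; Sam loses 4 − 2 = 2. Product = 1·2 = 2.
At both Swing: Lee loses 16 − 11 = 5 by deviating; Sam loses 5 − 3 = 2. Product = 5·2 = 10.
10 > 2, so both Swing is risk-dominant. Lee's payoff there is 16.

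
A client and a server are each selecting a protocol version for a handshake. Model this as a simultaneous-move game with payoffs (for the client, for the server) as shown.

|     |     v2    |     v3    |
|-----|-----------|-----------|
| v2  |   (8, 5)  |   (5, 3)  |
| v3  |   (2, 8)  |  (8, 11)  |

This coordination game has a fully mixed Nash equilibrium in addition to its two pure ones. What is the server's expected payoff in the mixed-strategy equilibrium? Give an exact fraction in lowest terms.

The client mixes with probability p on v2, chosen so the server is indifferent: 5p + 8(1−p) = 3p + 11(1−p) gives p = 3/5.
The server's expected payoff is 5·3/5 + 8·2/5 = 31/5.

31/5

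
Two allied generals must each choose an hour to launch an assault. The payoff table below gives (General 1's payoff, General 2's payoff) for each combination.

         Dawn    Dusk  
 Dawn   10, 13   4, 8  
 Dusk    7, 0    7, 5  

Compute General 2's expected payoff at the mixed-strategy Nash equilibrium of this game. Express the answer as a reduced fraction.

13/2

General 1 mixes with probability p on Dawn, chosen so General 2 is indifferent: 13p + 0(1−p) = 8p + 5(1−p) gives p = 1/2.
General 2's expected payoff is 13·1/2 + 0·1/2 = 13/2.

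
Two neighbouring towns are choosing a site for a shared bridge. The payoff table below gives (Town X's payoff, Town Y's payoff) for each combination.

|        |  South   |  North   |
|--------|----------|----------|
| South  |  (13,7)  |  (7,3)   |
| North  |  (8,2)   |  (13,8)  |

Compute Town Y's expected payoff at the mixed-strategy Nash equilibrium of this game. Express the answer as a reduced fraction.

Town X mixes with probability p on South, chosen so Town Y is indifferent: 7p + 2(1−p) = 3p + 8(1−p) gives p = 3/5.
Town Y's expected payoff is 7·3/5 + 2·2/5 = 5.

5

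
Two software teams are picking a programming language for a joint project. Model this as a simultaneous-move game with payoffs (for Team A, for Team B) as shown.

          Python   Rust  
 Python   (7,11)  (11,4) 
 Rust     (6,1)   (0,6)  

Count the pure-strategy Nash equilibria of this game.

1

Both Python: Team A gets 7 (best alternative 6); Team B gets 11 (best alternative 4). Neither deviates — NE.
Both Rust is not a NE: Team A would switch to Python (11 > 0).
No other cell survives both best-response checks, so there is 1 pure NE.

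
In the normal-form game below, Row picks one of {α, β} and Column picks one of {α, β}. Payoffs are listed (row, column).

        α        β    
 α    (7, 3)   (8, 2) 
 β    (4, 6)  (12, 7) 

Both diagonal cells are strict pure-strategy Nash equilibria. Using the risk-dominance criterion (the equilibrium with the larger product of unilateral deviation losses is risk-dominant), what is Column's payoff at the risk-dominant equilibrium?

7

At both α: Row loses 7 − 4 = 3 by deviating; Column loses 3 − 2 = 1. Product = 3·1 = 3.
At both β: Row loses 12 − 8 = 4 by deviating; Column loses 7 − 6 = 1. Product = 4·1 = 4.
4 > 3, so both β is risk-dominant. Column's payoff there is 7.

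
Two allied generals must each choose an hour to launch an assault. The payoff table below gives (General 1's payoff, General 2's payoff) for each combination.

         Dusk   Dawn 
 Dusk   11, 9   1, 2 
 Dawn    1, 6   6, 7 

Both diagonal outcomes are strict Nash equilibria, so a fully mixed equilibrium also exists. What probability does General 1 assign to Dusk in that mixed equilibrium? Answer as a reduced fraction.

1/8

General 1's mix p on Dusk must make General 2 indifferent between Dusk and Dawn.
General 2's payoff from Dusk: 9p + 6(1−p). From Dawn: 2p + 7(1−p).
Set equal: 7p = 1(1−p) → p = 1/8.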